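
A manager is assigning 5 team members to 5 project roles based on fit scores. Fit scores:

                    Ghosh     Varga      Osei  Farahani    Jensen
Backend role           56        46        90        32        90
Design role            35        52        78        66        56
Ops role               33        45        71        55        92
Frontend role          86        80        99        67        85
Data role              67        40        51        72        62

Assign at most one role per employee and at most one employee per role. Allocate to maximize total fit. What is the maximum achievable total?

Optimal: Ghosh→Data role (67 pts), Varga→Frontend role (80 pts), Osei→Backend role (90 pts), Farahani→Design role (66 pts), Jensen→Ops role (92 pts) — total 67+80+90+66+92 = 395 pts.
Column-greedy (each role in turn goes to its best remaining employee) gives 374 pts, worse by 21.
Next-best assignment: Ghosh→Frontend role, Varga→Design role, Osei→Backend role, Farahani→Data role, Jensen→Ops role = 392 pts.
Swapping Farahani↔Varga (Farahani→Frontend role 67 pts, Varga→Design role 52 pts) loses 27.

Max total: 395 pts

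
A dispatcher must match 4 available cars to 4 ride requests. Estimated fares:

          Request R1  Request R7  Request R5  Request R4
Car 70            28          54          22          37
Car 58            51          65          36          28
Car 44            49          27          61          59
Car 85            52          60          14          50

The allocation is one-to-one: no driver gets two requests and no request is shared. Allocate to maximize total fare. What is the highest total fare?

Optimal: Car 70→Request R7 ($54), Car 58→Request R1 ($51), Car 44→Request R5 ($61), Car 85→Request R4 ($50) — total 54+51+61+50 = $216.
Column-greedy (each request in turn goes to its best remaining driver) gives $215, worse by 1.
Next-best assignment: Car 70→Request R4, Car 58→Request R7, Car 44→Request R5, Car 85→Request R1 = $215.

Maximum total: $216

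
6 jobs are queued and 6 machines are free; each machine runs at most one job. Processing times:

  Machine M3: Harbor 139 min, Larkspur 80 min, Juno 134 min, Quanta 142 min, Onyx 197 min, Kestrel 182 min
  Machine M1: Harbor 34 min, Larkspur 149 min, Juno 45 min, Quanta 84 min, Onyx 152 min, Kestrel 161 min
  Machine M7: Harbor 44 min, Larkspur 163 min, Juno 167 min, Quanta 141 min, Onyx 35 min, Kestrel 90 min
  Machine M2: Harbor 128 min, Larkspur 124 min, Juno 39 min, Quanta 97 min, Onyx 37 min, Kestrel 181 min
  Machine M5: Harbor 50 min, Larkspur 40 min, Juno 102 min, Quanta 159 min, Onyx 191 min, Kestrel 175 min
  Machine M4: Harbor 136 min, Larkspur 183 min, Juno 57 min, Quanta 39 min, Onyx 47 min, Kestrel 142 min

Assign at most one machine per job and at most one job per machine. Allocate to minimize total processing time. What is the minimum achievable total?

This is the linear assignment problem.
Optimal: Harbor→Machine M5 (50 min), Larkspur→Machine M3 (80 min), Juno→Machine M1 (45 min), Quanta→Machine M4 (39 min), Onyx→Machine M2 (37 min), Kestrel→Machine M7 (90 min) — total 50+80+45+39+37+90 = 341 min.
Column-greedy (each machine in turn goes to its cheapest remaining job) gives 489 min, worse by 148.
Every other assignment is strictly worse.

Min total: 341 min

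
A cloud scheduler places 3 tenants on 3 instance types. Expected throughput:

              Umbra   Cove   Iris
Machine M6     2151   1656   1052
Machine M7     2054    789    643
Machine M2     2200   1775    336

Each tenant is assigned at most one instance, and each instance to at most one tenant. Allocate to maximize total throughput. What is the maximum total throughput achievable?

Max total: 4881 ops/s

Optimal: Umbra→Machine M7 (2054 ops/s), Cove→Machine M2 (1775 ops/s), Iris→Machine M6 (1052 ops/s) — total 2054+1775+1052 = 4881 ops/s.
Row-greedy (each tenant in turn takes its best remaining instance) gives 4499 ops/s, worse by 382.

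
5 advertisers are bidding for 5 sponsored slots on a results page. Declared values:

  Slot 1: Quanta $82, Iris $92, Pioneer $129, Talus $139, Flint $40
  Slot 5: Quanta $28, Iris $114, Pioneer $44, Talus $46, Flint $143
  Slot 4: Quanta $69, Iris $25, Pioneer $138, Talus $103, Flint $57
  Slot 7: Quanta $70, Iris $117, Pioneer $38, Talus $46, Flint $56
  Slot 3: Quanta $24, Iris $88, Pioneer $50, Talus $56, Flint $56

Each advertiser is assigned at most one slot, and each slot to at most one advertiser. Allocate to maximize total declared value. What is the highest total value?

Optimal: Quanta→Slot 7 ($70), Iris→Slot 3 ($88), Pioneer→Slot 4 ($138), Talus→Slot 1 ($139), Flint→Slot 5 ($143) — total 70+88+138+139+143 = $578.
Next-best assignment: Quanta→Slot 3, Iris→Slot 7, Pioneer→Slot 4, Talus→Slot 1, Flint→Slot 5 = $561.
Every other assignment is strictly worse.

Max total: $578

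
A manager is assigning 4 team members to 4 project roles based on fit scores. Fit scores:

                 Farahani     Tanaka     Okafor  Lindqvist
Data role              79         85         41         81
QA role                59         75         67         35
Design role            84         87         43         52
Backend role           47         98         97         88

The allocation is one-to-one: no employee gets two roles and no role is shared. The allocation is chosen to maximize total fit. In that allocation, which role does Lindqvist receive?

Lindqvist receives Data role.

Optimal: Farahani→Design role (84 pts), Tanaka→QA role (75 pts), Okafor→Backend role (97 pts), Lindqvist→Data role (81 pts) — total 84+75+97+81 = 337 pts.
Max-entry greedy (repeatedly take the single best remaining cell) gives 330 pts, worse by 7.
Next-best assignment: Farahani→Design role, Tanaka→Backend role, Okafor→QA role, Lindqvist→Data role = 330 pts.
Swapping Lindqvist↔Tanaka (Lindqvist→QA role 35 pts, Tanaka→Data role 85 pts) loses 36.
Checked against all permutations: 337 pts is optimal.
Lindqvist's own top role is Backend role (88 pts), but forcing Lindqvist→Backend role and reassigning the rest optimally gives only 324 pts — worse by 13.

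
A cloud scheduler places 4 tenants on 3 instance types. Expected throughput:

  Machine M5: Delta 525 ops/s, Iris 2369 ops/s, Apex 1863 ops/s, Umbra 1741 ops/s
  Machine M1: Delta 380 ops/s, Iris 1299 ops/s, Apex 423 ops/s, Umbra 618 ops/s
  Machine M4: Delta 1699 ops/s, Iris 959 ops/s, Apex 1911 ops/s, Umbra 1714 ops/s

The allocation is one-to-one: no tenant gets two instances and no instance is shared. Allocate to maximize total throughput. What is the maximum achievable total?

This is the linear assignment problem.
Optimal: Umbra→Machine M5 (1741 ops/s), Iris→Machine M1 (1299 ops/s), Apex→Machine M4 (1911 ops/s) — total 1741+1299+1911 = 4951 ops/s.
Row-greedy (each tenant in turn takes its best remaining instance) gives 4491 ops/s, worse by 460.
Every other assignment is strictly worse.

Maximum total: 4951 ops/s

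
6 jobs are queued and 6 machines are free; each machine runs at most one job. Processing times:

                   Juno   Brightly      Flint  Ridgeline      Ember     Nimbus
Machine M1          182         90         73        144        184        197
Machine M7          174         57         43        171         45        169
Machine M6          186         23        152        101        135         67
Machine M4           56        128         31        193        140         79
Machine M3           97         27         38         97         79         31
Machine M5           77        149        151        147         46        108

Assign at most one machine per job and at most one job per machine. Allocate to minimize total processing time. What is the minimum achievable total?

Min total: 343 min

Treat this as an assignment problem: match each job to one machine.
Optimal: Juno→Machine M4 (56 min), Brightly→Machine M6 (23 min), Flint→Machine M7 (43 min), Ridgeline→Machine M1 (144 min), Ember→Machine M5 (46 min), Nimbus→Machine M3 (31 min) — total 56+23+43+144+46+31 = 343 min.
Swapping Flint↔Ridgeline (Flint→Machine M1 73 min, Ridgeline→Machine M7 171 min) adds 57.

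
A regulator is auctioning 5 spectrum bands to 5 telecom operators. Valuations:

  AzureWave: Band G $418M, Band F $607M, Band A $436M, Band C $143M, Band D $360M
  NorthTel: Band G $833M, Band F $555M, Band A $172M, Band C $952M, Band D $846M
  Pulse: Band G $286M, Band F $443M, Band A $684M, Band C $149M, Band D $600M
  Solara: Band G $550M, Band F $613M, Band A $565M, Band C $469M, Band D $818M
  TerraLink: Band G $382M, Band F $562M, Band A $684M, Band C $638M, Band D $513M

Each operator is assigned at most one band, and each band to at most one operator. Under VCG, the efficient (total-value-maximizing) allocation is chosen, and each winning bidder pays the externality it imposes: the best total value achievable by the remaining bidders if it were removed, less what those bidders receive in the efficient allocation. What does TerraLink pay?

Efficient allocation: AzureWave→Band F ($607M), NorthTel→Band G ($833M), Pulse→Band A ($684M), Solara→Band D ($818M), TerraLink→Band C ($638M); total welfare W = $3580M.
TerraLink receives Band C at value $638M, so the others get W − 638 = $2942M.
Without TerraLink: best allocation of the remaining 4 bidders over all 5 bands is AzureWave→Band F ($607M), NorthTel→Band C ($952M), Pulse→Band A ($684M), Solara→Band D ($818M), total $3061M.
VCG payment = (others' best without TerraLink) − (others' welfare with TerraLink) = 3061 − 2942 = $119M.

TerraLink pays $119M.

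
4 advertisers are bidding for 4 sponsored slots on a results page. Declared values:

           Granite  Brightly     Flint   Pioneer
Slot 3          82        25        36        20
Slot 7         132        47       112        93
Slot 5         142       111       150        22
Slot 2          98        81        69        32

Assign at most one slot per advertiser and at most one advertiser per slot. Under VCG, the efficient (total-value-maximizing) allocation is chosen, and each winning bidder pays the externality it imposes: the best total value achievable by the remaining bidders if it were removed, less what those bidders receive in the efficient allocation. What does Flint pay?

Efficient allocation: Granite→Slot 3 ($82), Brightly→Slot 2 ($81), Flint→Slot 5 ($150), Pioneer→Slot 7 ($93); total welfare W = $406.
Flint receives Slot 5 at value $150, so the others get W − 150 = $256.
Without Flint: best allocation of the remaining 3 bidders over all 4 slots is Granite→Slot 5 ($142), Brightly→Slot 2 ($81), Pioneer→Slot 7 ($93), total $316.
VCG payment = (others' best without Flint) − (others' welfare with Flint) = 316 − 256 = $60.

Flint pays $60.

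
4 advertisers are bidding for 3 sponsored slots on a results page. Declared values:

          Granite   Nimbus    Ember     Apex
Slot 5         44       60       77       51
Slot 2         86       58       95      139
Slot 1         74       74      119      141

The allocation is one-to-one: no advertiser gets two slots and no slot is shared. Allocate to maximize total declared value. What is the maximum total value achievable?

Optimal: Nimbus→Slot 5 ($60), Apex→Slot 2 ($139), Ember→Slot 1 ($119) — total 60+139+119 = $318.
Column-greedy (each slot in turn goes to its best remaining advertiser) gives $290, worse by 28.

Max total: $318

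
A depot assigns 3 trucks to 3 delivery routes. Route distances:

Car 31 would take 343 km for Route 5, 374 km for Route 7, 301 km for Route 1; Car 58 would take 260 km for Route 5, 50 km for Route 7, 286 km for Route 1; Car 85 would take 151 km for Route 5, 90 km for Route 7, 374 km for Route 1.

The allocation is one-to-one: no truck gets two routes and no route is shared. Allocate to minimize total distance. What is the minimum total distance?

Minimum total: 502 km

Optimal: Car 31→Route 1 (301 km), Car 58→Route 7 (50 km), Car 85→Route 5 (151 km) — total 301+50+151 = 502 km.
Swapping Car 85↔Car 31 (Car 85→Route 1 374 km, Car 31→Route 5 343 km) adds 265.
Every other assignment is strictly worse.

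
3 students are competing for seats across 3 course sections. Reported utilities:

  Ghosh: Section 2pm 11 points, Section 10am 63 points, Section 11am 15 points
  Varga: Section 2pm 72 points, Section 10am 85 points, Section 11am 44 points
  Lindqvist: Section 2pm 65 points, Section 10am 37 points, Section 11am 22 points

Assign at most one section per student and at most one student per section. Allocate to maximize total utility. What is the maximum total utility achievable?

Max total: 172 points

This is a one-to-one assignment (maximum-weight bipartite matching).
Optimal: Ghosh→Section 10am (63 points), Varga→Section 11am (44 points), Lindqvist→Section 2pm (65 points) — total 63+44+65 = 172 points.
Max-entry greedy (repeatedly take the single best remaining cell) gives 165 points, worse by 7.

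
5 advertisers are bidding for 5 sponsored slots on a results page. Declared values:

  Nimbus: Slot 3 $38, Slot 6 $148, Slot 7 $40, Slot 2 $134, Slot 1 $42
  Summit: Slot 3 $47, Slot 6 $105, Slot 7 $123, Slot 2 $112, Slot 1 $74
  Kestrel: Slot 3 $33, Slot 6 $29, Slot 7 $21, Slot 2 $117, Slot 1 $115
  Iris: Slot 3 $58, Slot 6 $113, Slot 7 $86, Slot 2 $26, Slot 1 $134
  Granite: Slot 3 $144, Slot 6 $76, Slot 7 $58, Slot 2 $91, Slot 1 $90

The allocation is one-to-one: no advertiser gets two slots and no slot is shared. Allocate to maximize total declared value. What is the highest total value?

Optimal: Nimbus→Slot 6 ($148), Summit→Slot 7 ($123), Kestrel→Slot 2 ($117), Iris→Slot 1 ($134), Granite→Slot 3 ($144) — total 148+123+117+134+144 = $666.
Swapping Kestrel↔Iris (Kestrel→Slot 1 $115, Iris→Slot 2 $26) loses 110.

Maximum total: $666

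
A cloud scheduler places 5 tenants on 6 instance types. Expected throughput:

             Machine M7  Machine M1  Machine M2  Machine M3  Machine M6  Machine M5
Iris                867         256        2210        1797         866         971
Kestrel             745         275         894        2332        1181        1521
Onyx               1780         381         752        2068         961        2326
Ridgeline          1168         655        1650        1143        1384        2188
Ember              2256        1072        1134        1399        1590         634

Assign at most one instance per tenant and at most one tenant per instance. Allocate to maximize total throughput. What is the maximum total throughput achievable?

Maximum total: 10508 ops/s

Optimal: Iris→Machine M2 (2210 ops/s), Kestrel→Machine M3 (2332 ops/s), Onyx→Machine M5 (2326 ops/s), Ridgeline→Machine M6 (1384 ops/s), Ember→Machine M7 (2256 ops/s) — total 2210+2332+2326+1384+2256 = 10508 ops/s.
Next-best assignment: Iris→Machine M2, Kestrel→Machine M3, Onyx→Machine M7, Ridgeline→Machine M5, Ember→Machine M6 = 10100 ops/s.
Every other assignment is strictly worse.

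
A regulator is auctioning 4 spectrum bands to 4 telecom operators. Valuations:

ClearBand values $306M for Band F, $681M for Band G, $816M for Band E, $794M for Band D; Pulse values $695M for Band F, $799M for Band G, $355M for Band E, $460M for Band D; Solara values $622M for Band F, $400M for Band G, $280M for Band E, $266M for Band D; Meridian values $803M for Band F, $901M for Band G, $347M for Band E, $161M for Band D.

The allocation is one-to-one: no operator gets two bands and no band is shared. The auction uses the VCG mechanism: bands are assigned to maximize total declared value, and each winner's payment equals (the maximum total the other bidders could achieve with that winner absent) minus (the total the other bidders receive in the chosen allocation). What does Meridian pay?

Meridian pays $339M.

Efficient allocation: ClearBand→Band E ($816M), Pulse→Band D ($460M), Solara→Band F ($622M), Meridian→Band G ($901M); total welfare W = $2799M.
Meridian receives Band G at value $901M, so the others get W − 901 = $1898M.
Without Meridian: best allocation of the remaining 3 bidders over all 4 bands is ClearBand→Band E ($816M), Pulse→Band G ($799M), Solara→Band F ($622M), total $2237M.
VCG payment = (others' best without Meridian) − (others' welfare with Meridian) = 2237 − 1898 = $339M.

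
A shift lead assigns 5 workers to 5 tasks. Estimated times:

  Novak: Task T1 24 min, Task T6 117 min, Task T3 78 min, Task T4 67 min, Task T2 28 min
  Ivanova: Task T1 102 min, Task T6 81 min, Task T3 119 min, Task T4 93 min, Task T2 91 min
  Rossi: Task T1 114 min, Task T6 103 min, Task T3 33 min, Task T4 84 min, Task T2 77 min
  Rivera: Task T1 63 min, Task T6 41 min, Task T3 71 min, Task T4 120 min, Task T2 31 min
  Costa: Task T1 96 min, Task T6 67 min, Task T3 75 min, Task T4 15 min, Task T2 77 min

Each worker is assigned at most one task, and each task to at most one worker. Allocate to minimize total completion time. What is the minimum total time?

This is the linear assignment problem.
Optimal: Novak→Task T1 (24 min), Ivanova→Task T6 (81 min), Rossi→Task T3 (33 min), Rivera→Task T2 (31 min), Costa→Task T4 (15 min) — total 24+81+33+31+15 = 184 min.
Column-greedy (each task in turn goes to its cheapest remaining worker) gives 204 min, worse by 20.

Min total: 184 min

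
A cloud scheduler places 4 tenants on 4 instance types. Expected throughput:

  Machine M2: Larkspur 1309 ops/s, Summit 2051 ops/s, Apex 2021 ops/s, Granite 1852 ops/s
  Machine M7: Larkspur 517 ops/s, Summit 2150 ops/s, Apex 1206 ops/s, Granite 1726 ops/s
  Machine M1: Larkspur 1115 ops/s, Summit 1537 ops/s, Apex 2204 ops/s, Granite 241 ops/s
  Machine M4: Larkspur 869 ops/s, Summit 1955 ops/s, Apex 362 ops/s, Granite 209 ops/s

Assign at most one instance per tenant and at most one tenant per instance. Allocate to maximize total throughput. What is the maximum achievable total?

This is the linear assignment problem.
Optimal: Larkspur→Machine M2 (1309 ops/s), Summit→Machine M4 (1955 ops/s), Apex→Machine M1 (2204 ops/s), Granite→Machine M7 (1726 ops/s) — total 1309+1955+2204+1726 = 7194 ops/s.
Max-entry greedy (repeatedly take the single best remaining cell) gives 7075 ops/s, worse by 119.
Every other assignment is strictly worse.

Maximum total: 7194 ops/s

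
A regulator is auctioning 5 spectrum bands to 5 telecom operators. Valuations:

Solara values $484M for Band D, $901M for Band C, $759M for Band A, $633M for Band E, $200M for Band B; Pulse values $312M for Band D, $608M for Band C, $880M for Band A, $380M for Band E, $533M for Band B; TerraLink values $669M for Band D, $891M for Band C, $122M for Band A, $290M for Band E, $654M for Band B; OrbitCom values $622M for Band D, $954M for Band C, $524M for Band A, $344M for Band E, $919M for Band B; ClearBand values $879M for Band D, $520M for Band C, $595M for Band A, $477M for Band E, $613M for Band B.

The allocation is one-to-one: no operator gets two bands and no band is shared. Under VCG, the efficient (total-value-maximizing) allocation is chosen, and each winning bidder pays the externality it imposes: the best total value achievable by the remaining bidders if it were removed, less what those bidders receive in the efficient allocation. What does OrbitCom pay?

Efficient allocation: Solara→Band E ($633M), Pulse→Band A ($880M), TerraLink→Band C ($891M), OrbitCom→Band B ($919M), ClearBand→Band D ($879M); total welfare W = $4202M.
OrbitCom receives Band B at value $919M, so the others get W − 919 = $3283M.
Without OrbitCom: best allocation of the remaining 4 bidders over all 5 bands is Solara→Band C ($901M), Pulse→Band A ($880M), TerraLink→Band B ($654M), ClearBand→Band D ($879M), total $3314M.
VCG payment = (others' best without OrbitCom) − (others' welfare with OrbitCom) = 3314 − 3283 = $31M.

OrbitCom pays $31M.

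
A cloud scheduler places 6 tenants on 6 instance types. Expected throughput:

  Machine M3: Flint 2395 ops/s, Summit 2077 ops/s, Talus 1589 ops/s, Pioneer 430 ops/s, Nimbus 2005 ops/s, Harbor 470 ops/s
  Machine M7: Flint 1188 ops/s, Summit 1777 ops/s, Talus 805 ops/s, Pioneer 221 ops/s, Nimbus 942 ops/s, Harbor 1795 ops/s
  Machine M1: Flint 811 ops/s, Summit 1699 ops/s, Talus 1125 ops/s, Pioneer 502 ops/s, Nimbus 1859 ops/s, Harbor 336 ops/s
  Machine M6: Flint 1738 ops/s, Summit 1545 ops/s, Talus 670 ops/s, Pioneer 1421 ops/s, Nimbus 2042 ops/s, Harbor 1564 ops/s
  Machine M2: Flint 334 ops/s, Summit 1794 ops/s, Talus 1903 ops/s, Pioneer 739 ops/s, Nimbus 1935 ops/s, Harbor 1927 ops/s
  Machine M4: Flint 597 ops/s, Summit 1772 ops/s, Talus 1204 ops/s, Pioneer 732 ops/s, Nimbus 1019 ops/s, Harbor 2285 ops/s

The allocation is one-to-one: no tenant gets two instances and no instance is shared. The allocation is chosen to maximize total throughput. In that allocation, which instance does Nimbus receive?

Nimbus receives Machine M1.

Optimal: Flint→Machine M3 (2395 ops/s), Summit→Machine M7 (1777 ops/s), Talus→Machine M2 (1903 ops/s), Pioneer→Machine M6 (1421 ops/s), Nimbus→Machine M1 (1859 ops/s), Harbor→Machine M4 (2285 ops/s) — total 2395+1777+1903+1421+1859+2285 = 11640 ops/s.
Row-greedy (each tenant in turn takes its best remaining instance) gives 10468 ops/s, worse by 1172.
Next-best assignment: Flint→Machine M3, Summit→Machine M4, Talus→Machine M2, Pioneer→Machine M6, Nimbus→Machine M1, Harbor→Machine M7 = 11145 ops/s.
Swapping Summit↔Pioneer (Summit→Machine M6 1545 ops/s, Pioneer→Machine M7 221 ops/s) loses 1432.
No other one-to-one assignment exceeds 11640 ops/s.
Nimbus's own top instance is Machine M6 (2042 ops/s), but forcing Nimbus→Machine M6 and reassigning the rest optimally gives only 10904 ops/s — worse by 736.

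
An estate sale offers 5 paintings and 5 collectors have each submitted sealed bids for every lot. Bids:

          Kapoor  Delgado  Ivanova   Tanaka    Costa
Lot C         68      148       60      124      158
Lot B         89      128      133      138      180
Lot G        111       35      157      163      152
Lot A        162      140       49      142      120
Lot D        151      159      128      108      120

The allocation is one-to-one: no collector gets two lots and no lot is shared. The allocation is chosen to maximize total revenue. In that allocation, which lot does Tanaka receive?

Optimal: Kapoor→Lot A ($162), Delgado→Lot D ($159), Ivanova→Lot G ($157), Tanaka→Lot C ($124), Costa→Lot B ($180) — total 162+159+157+124+180 = $782.
Row-greedy (each collector in turn takes its best remaining lot) gives $774, worse by 8.
Tanaka's own top lot is Lot G ($163), but forcing Tanaka→Lot G and reassigning the rest optimally gives only $781 — worse by 1.

Tanaka receives Lot C.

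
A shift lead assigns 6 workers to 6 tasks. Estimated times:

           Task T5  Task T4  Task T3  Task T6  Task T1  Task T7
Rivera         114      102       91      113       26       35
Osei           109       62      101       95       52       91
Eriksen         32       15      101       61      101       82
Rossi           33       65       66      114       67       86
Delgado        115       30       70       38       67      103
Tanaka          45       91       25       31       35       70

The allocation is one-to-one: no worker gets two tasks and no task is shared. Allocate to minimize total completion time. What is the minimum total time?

Treat this as an assignment problem: match each worker to one task.
Optimal: Rivera→Task T7 (35 min), Osei→Task T1 (52 min), Eriksen→Task T4 (15 min), Rossi→Task T5 (33 min), Delgado→Task T6 (38 min), Tanaka→Task T3 (25 min) — total 35+52+15+33+38+25 = 198 min.
Column-greedy (each task in turn goes to its cheapest remaining worker) gives 294 min, worse by 96.
Next-best assignment: Rivera→Task T1, Osei→Task T7, Eriksen→Task T4, Rossi→Task T5, Delgado→Task T6, Tanaka→Task T3 = 228 min.

Minimum total: 198 min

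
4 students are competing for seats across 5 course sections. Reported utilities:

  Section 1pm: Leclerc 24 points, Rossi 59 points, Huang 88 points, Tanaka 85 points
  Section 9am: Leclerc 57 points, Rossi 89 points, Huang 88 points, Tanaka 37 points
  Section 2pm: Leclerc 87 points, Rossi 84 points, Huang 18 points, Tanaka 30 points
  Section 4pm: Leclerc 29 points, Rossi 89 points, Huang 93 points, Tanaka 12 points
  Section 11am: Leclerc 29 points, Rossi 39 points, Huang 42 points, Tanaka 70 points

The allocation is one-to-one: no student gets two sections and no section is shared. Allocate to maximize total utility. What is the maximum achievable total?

This is a one-to-one assignment (maximum-weight bipartite matching).
Optimal: Leclerc→Section 2pm (87 points), Rossi→Section 9am (89 points), Huang→Section 4pm (93 points), Tanaka→Section 1pm (85 points) — total 87+89+93+85 = 354 points.
Column-greedy (each section in turn goes to its best remaining student) gives 276 points, worse by 78.
Checked against all permutations: 354 points is optimal.

Max total: 354 points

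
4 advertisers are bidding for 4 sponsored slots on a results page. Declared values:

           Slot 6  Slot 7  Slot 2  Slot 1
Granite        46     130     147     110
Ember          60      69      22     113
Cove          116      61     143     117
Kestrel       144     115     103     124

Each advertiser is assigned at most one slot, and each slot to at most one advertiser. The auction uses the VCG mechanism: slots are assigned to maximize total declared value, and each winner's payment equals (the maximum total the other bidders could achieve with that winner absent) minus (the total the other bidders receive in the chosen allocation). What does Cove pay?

Cove pays $17.

Efficient allocation: Granite→Slot 7 ($130), Ember→Slot 1 ($113), Cove→Slot 2 ($143), Kestrel→Slot 6 ($144); total welfare W = $530.
Cove receives Slot 2 at value $143, so the others get W − 143 = $387.
Without Cove: best allocation of the remaining 3 bidders over all 4 slots is Granite→Slot 2 ($147), Ember→Slot 1 ($113), Kestrel→Slot 6 ($144), total $404.
VCG payment = (others' best without Cove) − (others' welfare with Cove) = 404 − 387 = $17.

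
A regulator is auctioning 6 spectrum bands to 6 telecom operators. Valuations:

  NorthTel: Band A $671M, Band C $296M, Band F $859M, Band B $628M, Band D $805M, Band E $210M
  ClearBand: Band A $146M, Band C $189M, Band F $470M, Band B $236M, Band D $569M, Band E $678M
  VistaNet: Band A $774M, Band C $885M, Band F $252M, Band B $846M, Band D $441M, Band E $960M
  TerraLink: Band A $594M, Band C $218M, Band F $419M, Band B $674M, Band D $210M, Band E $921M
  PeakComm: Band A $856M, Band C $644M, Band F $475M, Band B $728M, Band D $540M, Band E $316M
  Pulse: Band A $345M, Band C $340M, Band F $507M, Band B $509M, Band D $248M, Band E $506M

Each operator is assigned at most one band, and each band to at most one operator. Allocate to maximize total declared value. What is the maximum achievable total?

This is the linear assignment problem.
Optimal: NorthTel→Band F ($859M), ClearBand→Band D ($569M), VistaNet→Band C ($885M), TerraLink→Band E ($921M), PeakComm→Band A ($856M), Pulse→Band B ($509M) — total 859+569+885+921+856+509 = $4599M.
Row-greedy (each operator in turn takes its best remaining band) gives $4200M, worse by 399.
Next-best assignment: NorthTel→Band D, ClearBand→Band F, VistaNet→Band C, TerraLink→Band E, PeakComm→Band A, Pulse→Band B = $4446M.
Checked against all permutations: $4599M is optimal.

Max total: $4599M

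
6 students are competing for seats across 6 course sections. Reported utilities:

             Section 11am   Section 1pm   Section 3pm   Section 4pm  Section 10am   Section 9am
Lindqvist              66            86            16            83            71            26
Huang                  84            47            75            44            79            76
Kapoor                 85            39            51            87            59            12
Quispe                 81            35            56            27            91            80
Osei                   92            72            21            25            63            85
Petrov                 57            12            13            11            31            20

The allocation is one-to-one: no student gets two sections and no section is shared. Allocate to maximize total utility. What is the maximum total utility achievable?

Optimal: Lindqvist→Section 1pm (86 points), Huang→Section 3pm (75 points), Kapoor→Section 4pm (87 points), Quispe→Section 10am (91 points), Osei→Section 9am (85 points), Petrov→Section 11am (57 points) — total 86+75+87+91+85+57 = 481 points.
Row-greedy (each student in turn takes its best remaining section) gives 446 points, worse by 35.
Next-best assignment: Lindqvist→Section 1pm, Huang→Section 3pm, Kapoor→Section 4pm, Quispe→Section 10am, Osei→Section 11am, Petrov→Section 9am = 451 points.
Every other assignment is strictly worse.

Max total: 481 points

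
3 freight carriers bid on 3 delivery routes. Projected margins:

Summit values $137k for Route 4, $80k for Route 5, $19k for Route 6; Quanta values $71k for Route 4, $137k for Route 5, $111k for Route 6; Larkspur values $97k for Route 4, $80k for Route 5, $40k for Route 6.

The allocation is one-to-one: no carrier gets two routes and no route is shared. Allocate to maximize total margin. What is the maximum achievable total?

Maximum total: $328k

This is a one-to-one assignment (maximum-weight bipartite matching).
Optimal: Summit→Route 4 ($137k), Quanta→Route 6 ($111k), Larkspur→Route 5 ($80k) — total 137+111+80 = $328k.
Max-entry greedy (repeatedly take the single best remaining cell) gives $314k, worse by 14.
Next-best assignment: Summit→Route 4, Quanta→Route 5, Larkspur→Route 6 = $314k.
No other one-to-one assignment exceeds $328k.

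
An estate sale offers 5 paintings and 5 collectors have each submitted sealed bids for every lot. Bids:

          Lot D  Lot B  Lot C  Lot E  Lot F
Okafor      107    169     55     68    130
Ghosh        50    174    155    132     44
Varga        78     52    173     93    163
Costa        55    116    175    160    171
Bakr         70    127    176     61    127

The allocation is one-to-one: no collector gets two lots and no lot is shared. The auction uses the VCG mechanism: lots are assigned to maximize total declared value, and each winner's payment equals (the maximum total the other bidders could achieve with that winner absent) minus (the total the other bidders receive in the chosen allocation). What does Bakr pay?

Bakr pays $43.

Efficient allocation: Okafor→Lot D ($107), Ghosh→Lot B ($174), Varga→Lot F ($163), Costa→Lot E ($160), Bakr→Lot C ($176); total welfare W = $780.
Bakr receives Lot C at value $176, so the others get W − 176 = $604.
Without Bakr: best allocation of the remaining 4 bidders over all 5 lots is Okafor→Lot B ($169), Ghosh→Lot C ($155), Varga→Lot F ($163), Costa→Lot E ($160), total $647.
VCG payment = (others' best without Bakr) − (others' welfare with Bakr) = 647 − 604 = $43.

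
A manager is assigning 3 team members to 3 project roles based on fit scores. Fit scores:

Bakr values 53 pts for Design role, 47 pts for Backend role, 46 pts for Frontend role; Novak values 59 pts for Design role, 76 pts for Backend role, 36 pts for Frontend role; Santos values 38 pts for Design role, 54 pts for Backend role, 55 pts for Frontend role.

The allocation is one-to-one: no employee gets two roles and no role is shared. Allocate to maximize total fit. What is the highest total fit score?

This is a one-to-one assignment (maximum-weight bipartite matching).
Optimal: Bakr→Design role (53 pts), Novak→Backend role (76 pts), Santos→Frontend role (55 pts) — total 53+76+55 = 184 pts.
Column-greedy (each role in turn goes to its best remaining employee) gives 159 pts, worse by 25.
Swapping Santos↔Novak (Santos→Backend role 54 pts, Novak→Frontend role 36 pts) loses 41.
No other one-to-one assignment exceeds 184 pts.

Maximum total: 184 pts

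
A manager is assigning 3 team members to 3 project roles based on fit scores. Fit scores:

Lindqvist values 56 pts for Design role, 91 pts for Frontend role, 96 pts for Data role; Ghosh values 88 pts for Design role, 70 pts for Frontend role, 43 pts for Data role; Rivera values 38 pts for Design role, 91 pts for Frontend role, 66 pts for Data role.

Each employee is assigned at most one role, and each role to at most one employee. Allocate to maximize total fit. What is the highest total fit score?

Maximum total: 275 pts

Optimal: Lindqvist→Data role (96 pts), Ghosh→Design role (88 pts), Rivera→Frontend role (91 pts) — total 96+88+91 = 275 pts.
Column-greedy (each role in turn goes to its best remaining employee) gives 245 pts, worse by 30.
Next-best assignment: Lindqvist→Frontend role, Ghosh→Design role, Rivera→Data role = 245 pts.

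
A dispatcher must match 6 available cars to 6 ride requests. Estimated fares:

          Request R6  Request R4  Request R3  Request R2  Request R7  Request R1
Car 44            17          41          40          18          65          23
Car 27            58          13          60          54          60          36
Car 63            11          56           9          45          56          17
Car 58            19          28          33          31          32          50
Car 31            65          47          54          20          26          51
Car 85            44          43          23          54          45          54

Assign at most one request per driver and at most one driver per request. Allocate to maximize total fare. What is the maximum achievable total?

Maximum total: $350

Optimal: Car 44→Request R7 ($65), Car 27→Request R3 ($60), Car 63→Request R4 ($56), Car 58→Request R1 ($50), Car 31→Request R6 ($65), Car 85→Request R2 ($54) — total 65+60+56+50+65+54 = $350.
Next-best assignment: Car 44→Request R7, Car 27→Request R6, Car 63→Request R4, Car 58→Request R1, Car 31→Request R3, Car 85→Request R2 = $337.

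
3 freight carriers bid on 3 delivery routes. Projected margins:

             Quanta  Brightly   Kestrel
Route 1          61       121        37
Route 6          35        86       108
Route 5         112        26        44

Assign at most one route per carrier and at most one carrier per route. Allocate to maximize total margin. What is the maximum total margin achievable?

Maximum total: $341k

Optimal: Quanta→Route 5 ($112k), Brightly→Route 1 ($121k), Kestrel→Route 6 ($108k) — total 112+121+108 = $341k.
Next-best assignment: Quanta→Route 5, Brightly→Route 6, Kestrel→Route 1 = $235k.
Every other assignment is strictly worse.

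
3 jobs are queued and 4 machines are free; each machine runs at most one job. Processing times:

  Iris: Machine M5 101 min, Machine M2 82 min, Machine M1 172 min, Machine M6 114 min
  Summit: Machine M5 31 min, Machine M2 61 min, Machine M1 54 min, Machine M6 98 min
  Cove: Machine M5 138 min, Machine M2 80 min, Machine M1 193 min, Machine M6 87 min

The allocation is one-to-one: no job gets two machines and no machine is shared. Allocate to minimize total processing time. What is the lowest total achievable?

Optimal: Iris→Machine M2 (82 min), Summit→Machine M5 (31 min), Cove→Machine M6 (87 min) — total 82+31+87 = 200 min.
Column-greedy (each machine in turn goes to its cheapest remaining job) gives 283 min, worse by 83.
Swapping Summit↔Cove (Summit→Machine M6 98 min, Cove→Machine M5 138 min) adds 118.

Min total: 200 min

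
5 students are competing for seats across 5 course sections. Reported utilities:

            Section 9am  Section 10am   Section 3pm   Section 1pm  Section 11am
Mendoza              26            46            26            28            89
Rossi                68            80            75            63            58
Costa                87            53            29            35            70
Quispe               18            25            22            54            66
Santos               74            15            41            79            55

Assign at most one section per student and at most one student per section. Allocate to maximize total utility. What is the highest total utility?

Optimal: Mendoza→Section 11am (89 points), Rossi→Section 10am (80 points), Costa→Section 9am (87 points), Quispe→Section 3pm (22 points), Santos→Section 1pm (79 points) — total 89+80+87+22+79 = 357 points.
Row-greedy (each student in turn takes its best remaining section) gives 351 points, worse by 6.
Next-best assignment: Mendoza→Section 11am, Rossi→Section 3pm, Costa→Section 9am, Quispe→Section 10am, Santos→Section 1pm = 355 points.
Swapping Mendoza↔Santos (Mendoza→Section 1pm 28 points, Santos→Section 11am 55 points) loses 85.
Checked against all permutations: 357 points is optimal.

Maximum total: 357 points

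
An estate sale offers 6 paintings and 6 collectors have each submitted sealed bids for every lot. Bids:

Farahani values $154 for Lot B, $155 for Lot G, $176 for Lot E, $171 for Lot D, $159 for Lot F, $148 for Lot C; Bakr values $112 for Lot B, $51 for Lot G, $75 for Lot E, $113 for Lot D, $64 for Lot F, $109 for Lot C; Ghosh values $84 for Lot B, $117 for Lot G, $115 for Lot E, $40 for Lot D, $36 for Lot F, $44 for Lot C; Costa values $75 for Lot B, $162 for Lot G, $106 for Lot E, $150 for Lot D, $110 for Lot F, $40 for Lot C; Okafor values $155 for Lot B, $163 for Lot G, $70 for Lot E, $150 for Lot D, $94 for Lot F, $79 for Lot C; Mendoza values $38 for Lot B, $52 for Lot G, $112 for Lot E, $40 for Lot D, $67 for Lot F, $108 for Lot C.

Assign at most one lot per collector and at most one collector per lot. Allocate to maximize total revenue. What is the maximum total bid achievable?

Max total: $812

This is the linear assignment problem.
Optimal: Farahani→Lot F ($159), Bakr→Lot D ($113), Ghosh→Lot E ($115), Costa→Lot G ($162), Okafor→Lot B ($155), Mendoza→Lot C ($108) — total 159+113+115+162+155+108 = $812.
Column-greedy (each lot in turn goes to its best remaining collector) gives $717, worse by 95.
Next-best assignment: Farahani→Lot F, Bakr→Lot B, Ghosh→Lot E, Costa→Lot D, Okafor→Lot G, Mendoza→Lot C = $807.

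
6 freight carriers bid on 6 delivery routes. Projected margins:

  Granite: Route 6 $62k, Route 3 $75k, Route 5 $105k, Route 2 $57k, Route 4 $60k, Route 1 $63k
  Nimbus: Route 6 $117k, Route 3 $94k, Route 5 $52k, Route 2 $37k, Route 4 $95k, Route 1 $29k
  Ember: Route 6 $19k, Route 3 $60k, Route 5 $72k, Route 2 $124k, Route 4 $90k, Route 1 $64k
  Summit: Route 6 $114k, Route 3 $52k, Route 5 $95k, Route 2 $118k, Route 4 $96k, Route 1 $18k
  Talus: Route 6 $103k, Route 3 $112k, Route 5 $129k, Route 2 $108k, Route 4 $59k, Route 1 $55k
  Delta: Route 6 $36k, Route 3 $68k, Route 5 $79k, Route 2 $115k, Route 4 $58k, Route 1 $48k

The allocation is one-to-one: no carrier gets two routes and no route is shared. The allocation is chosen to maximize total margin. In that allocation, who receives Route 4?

Summit receives Route 4.

This is a one-to-one assignment (maximum-weight bipartite matching).
Optimal: Granite→Route 5 ($105k), Nimbus→Route 6 ($117k), Ember→Route 1 ($64k), Summit→Route 4 ($96k), Talus→Route 3 ($112k), Delta→Route 2 ($115k) — total 105+117+64+96+112+115 = $609k.
Row-greedy (each carrier in turn takes its best remaining route) gives $602k, worse by 7.
No other one-to-one assignment exceeds $609k.
Summit's own top route is Route 2 ($118k), but forcing Summit→Route 2 and reassigning the rest optimally gives only $590k — worse by 19.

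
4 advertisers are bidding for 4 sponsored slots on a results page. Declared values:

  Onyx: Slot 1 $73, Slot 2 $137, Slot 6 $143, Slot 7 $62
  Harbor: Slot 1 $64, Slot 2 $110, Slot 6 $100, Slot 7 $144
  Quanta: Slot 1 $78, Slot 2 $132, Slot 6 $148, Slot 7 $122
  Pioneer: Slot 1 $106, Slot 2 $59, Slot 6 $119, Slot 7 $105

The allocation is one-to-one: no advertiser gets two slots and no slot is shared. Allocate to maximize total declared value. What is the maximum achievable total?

This is the linear assignment problem.
Optimal: Onyx→Slot 2 ($137), Harbor→Slot 7 ($144), Quanta→Slot 6 ($148), Pioneer→Slot 1 ($106) — total 137+144+148+106 = $535.

Maximum total: $535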